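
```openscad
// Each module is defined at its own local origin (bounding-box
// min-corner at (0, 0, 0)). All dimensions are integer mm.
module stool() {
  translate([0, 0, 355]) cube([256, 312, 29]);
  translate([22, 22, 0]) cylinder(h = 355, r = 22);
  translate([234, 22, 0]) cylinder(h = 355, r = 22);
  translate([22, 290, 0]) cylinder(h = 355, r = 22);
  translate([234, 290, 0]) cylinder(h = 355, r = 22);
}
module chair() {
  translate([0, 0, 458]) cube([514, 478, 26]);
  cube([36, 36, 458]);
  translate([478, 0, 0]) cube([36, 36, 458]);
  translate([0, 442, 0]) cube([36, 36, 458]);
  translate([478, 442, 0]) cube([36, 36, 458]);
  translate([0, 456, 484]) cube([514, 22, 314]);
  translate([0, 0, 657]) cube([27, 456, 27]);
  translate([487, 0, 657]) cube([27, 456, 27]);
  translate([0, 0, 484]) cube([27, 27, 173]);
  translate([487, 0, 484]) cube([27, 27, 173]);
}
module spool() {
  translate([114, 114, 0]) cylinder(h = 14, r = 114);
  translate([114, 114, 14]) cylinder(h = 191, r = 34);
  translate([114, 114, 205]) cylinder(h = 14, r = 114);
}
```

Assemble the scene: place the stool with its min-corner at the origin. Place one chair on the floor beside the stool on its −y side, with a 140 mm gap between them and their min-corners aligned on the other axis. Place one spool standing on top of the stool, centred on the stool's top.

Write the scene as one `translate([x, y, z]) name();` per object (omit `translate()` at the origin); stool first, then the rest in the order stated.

stool();
translate([0, -618, 0]) chair();
translate([14, 42, 384]) spool();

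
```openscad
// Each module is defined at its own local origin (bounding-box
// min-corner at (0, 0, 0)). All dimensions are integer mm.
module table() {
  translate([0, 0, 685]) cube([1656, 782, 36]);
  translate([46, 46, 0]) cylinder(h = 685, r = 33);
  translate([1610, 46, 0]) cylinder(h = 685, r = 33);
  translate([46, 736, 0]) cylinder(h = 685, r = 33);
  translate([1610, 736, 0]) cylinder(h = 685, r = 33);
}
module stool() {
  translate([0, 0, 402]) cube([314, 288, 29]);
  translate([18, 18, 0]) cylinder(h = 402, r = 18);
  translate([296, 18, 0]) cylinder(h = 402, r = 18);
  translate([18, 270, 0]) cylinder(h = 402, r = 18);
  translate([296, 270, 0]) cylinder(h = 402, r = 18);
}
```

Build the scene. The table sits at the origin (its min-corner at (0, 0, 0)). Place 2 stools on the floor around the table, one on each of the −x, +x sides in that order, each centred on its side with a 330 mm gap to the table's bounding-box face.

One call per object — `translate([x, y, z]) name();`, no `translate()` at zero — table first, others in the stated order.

table();
translate([-644, 247, 0]) stool();
translate([1986, 247, 0]) stool();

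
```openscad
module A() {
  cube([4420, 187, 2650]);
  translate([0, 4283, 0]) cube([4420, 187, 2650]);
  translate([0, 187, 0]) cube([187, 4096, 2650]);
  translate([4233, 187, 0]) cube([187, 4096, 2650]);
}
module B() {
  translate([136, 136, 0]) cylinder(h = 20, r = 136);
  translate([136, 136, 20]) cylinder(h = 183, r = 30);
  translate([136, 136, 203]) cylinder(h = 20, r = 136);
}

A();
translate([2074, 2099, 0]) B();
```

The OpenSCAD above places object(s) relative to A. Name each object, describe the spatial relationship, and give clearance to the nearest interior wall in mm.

Clearances: x = 1887, y = 1912; minimum 1887 mm.

A is a house frame. B is a spool. The spool sits inside the house frame, centred. The clearance to the nearest interior wall is 1887 mm.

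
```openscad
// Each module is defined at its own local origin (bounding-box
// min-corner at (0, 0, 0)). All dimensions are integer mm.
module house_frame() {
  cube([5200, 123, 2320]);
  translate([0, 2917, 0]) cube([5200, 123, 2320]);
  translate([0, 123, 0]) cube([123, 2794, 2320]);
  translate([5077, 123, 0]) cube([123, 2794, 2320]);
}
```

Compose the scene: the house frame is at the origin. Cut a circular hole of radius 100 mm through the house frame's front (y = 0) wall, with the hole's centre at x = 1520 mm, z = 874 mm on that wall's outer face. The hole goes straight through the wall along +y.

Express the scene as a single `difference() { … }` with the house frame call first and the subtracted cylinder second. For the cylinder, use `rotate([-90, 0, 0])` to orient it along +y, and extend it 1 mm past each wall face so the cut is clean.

difference() {
  house_frame();
  translate([1520, -1, 874]) rotate([-90, 0, 0]) cylinder(h = 125, r = 100);
}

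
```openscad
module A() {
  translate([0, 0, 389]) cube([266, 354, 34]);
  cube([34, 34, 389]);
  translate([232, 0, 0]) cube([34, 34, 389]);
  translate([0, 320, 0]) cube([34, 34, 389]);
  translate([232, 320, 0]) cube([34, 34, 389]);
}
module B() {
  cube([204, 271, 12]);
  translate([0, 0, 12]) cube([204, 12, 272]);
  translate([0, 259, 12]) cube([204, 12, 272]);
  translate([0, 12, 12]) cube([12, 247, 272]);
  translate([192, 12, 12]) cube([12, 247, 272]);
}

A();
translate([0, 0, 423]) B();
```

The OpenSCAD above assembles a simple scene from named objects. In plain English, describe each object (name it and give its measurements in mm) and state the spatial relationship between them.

A is a four-legged stool. The seat is 266×354 mm, 34 mm thick, top at z = 423 mm. It stands on four square legs, each 34×34 mm in cross-section, from z = 0 to the seat underside, each flush with a corner of the seat.

B is an open-topped rectangular box: outside dimensions 204×271×284 mm, with a uniform wall and base thickness of 12 mm. The base is a full 204×271 slab on the floor; four walls sit on top of the base. The front and back walls (the −y and +y sides) span the full width; the two side walls fit between them.

The open box is on top of the stool.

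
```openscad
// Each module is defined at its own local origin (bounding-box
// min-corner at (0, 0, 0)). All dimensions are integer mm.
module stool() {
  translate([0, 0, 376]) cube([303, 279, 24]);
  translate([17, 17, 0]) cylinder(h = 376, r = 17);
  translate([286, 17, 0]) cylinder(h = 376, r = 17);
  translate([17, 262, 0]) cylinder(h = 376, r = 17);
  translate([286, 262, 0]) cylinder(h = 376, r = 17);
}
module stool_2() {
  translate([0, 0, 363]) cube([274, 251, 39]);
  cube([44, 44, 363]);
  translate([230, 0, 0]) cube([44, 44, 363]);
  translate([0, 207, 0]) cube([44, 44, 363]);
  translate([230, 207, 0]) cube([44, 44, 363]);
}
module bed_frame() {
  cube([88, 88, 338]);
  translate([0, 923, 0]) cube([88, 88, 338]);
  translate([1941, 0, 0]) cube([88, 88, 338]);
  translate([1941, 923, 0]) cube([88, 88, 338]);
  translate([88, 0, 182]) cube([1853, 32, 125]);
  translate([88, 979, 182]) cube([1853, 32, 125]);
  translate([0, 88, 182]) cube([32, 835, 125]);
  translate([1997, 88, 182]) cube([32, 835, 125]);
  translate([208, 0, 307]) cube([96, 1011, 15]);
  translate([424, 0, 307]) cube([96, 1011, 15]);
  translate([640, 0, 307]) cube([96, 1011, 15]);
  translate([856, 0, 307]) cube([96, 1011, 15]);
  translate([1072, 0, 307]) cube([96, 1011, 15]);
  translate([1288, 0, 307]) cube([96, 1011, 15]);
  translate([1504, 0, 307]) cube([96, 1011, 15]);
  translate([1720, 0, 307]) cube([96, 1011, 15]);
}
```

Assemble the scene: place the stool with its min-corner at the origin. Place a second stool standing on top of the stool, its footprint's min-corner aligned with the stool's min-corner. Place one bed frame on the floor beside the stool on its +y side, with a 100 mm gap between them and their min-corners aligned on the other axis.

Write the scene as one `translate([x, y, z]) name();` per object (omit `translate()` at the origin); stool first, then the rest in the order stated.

stool();
translate([0, 0, 400]) stool_2();
translate([0, 379, 0]) bed_frame();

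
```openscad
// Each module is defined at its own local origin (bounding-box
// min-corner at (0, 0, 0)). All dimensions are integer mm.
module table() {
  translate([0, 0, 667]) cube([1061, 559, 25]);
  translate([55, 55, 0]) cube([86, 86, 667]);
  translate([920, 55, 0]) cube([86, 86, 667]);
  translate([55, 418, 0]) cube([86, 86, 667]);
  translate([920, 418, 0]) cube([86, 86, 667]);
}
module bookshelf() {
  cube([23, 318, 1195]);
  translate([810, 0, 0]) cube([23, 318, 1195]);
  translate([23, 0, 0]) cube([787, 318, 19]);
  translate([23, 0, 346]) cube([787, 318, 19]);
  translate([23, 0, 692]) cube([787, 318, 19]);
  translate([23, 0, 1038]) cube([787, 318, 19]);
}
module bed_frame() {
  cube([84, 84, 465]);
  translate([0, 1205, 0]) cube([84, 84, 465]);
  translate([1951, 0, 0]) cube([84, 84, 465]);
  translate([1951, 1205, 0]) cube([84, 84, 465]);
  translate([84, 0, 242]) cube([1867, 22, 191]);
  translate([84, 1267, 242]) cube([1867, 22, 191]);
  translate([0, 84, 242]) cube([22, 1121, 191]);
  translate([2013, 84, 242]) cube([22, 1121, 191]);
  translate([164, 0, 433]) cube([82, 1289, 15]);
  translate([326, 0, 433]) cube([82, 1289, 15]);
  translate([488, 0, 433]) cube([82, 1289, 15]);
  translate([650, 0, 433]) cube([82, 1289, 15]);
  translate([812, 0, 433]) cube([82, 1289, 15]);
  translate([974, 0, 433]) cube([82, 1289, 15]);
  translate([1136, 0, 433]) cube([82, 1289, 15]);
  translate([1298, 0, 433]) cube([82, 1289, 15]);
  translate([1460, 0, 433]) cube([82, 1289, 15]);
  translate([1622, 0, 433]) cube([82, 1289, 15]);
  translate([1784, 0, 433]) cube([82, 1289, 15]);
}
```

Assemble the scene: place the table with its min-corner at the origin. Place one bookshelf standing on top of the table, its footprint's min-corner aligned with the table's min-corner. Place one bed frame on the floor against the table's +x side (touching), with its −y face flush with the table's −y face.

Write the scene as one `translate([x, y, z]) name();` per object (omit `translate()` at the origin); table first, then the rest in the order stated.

table();
translate([0, 0, 692]) bookshelf();
translate([1061, 0, 0]) bed_frame();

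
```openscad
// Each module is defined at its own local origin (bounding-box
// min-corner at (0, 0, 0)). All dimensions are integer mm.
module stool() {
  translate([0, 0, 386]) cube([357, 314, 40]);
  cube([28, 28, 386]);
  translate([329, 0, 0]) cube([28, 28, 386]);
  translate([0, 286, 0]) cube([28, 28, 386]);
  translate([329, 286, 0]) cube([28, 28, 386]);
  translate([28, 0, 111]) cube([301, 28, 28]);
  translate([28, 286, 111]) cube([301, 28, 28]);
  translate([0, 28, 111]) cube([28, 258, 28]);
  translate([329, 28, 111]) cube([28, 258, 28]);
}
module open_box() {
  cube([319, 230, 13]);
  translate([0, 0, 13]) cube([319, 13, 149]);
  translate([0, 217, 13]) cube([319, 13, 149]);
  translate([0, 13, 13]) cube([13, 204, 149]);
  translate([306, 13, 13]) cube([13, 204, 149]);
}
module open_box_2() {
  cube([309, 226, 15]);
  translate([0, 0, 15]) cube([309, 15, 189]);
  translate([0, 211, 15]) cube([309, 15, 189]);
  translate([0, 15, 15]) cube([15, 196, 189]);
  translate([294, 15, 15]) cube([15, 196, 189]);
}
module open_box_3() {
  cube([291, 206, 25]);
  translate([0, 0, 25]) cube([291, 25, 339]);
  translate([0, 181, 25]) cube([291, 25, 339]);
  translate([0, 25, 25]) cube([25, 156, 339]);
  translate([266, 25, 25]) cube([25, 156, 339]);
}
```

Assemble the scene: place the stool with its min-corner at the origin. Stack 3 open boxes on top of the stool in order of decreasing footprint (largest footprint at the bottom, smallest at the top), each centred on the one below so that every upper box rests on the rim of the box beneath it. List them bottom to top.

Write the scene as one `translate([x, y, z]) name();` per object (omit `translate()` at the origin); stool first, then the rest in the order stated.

stool();
translate([19, 42, 426]) open_box();
translate([24, 44, 588]) open_box_2();
translate([33, 54, 792]) open_box_3();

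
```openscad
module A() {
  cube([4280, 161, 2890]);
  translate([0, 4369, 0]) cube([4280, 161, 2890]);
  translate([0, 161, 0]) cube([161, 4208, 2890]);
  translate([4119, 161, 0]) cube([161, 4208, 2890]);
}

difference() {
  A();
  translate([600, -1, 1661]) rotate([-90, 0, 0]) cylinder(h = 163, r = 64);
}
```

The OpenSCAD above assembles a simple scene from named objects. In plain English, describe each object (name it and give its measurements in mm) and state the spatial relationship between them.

A is the wall frame of a small rectangular building: four walls, each 2890 mm tall and 161 mm thick, enclosing a footprint 4280 mm (x) by 4530 mm (y) outside-to-outside, with no floor or roof. The front and back walls (the −y and +y sides) span the full width; the two side walls fit between them.

The house frame has a circular hole of radius 64 mm through its front wall, centred at (x = 600, z = 1661).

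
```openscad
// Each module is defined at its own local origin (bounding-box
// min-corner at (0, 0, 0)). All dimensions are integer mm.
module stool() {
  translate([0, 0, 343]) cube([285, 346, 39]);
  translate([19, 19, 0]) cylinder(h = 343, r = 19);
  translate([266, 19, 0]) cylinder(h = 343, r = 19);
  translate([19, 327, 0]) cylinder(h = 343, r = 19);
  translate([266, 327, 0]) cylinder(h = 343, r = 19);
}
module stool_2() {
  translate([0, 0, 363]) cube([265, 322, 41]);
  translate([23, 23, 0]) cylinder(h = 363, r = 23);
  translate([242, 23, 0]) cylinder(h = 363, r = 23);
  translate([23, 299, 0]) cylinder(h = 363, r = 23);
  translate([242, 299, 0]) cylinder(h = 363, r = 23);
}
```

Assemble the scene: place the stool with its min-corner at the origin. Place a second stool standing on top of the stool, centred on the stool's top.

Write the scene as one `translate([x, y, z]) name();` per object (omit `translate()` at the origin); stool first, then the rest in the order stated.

stool();
translate([10, 12, 382]) stool_2();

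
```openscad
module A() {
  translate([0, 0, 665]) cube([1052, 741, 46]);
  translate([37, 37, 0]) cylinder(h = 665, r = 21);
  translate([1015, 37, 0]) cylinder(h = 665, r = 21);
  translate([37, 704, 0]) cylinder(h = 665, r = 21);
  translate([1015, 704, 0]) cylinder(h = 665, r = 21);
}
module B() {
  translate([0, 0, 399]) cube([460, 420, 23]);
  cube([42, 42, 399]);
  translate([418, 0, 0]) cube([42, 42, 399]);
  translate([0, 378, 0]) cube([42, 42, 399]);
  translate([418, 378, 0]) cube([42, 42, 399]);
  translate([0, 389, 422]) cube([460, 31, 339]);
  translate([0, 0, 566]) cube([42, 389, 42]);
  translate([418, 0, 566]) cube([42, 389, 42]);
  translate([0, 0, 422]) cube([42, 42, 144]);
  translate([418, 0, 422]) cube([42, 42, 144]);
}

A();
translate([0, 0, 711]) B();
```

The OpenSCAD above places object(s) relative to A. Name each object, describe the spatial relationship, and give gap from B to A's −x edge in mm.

The chair's min-x is at 0; the table's min-x is 0; gap = 0 mm.

A is a table. B is a chair. The chair is on top of the table. The gap from the chair to the table's −x edge is 0 mm.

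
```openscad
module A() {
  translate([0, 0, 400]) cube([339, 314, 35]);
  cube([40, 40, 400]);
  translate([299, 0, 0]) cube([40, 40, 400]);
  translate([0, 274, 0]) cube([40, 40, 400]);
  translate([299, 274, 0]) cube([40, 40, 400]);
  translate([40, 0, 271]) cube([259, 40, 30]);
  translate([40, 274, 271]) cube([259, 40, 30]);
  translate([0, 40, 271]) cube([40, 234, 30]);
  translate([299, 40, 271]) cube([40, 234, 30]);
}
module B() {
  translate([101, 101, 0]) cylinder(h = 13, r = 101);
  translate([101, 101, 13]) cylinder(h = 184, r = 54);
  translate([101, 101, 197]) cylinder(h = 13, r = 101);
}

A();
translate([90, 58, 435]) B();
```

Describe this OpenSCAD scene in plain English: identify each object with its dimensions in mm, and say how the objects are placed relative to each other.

A is a four-legged stool. The seat is 339×314 mm, 35 mm thick, top at z = 435 mm. It stands on four square legs, each 40×40 mm in cross-section, from z = 0 to the seat underside, each flush with a corner of the seat. Four stretchers, 40 mm wide and 30 mm tall, connect adjacent legs with their undersides at z = 271 mm, each running between the inner faces of the legs it joins and aligned with the legs' outer faces on the other axis.

B is a spool: two coaxial disc flanges of radius 101 mm and thickness 13 mm, joined by a core cylinder of radius 54 mm and height 184 mm. The lower flange rests on z = 0 and the three cylinders share a vertical axis.

The spool is on top of the stool.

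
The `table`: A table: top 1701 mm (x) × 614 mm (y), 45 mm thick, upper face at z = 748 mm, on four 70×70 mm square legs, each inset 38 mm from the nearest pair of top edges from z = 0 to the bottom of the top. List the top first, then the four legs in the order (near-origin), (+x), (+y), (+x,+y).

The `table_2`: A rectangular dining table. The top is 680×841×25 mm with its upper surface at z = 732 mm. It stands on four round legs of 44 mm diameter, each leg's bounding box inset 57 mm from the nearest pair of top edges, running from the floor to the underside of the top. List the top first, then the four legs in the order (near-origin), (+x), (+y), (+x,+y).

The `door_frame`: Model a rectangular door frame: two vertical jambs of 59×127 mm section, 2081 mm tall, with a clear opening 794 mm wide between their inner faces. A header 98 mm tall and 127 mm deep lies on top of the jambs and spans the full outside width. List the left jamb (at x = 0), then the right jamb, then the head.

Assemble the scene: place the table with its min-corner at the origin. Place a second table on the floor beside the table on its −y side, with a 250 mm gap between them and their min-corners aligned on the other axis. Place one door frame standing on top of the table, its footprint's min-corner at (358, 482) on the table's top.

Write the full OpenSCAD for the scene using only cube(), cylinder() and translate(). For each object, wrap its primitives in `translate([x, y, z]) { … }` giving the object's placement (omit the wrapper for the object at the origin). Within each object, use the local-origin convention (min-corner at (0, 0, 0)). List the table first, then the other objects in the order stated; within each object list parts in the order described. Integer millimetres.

translate([0, 0, 703]) cube([1701, 614, 45]);
translate([38, 38, 0]) cube([70, 70, 703]);
translate([1593, 38, 0]) cube([70, 70, 703]);
translate([38, 506, 0]) cube([70, 70, 703]);
translate([1593, 506, 0]) cube([70, 70, 703]);
translate([0, -1091, 0]) {
  translate([0, 0, 707]) cube([680, 841, 25]);
  translate([79, 79, 0]) cylinder(h = 707, r = 22);
  translate([601, 79, 0]) cylinder(h = 707, r = 22);
  translate([79, 762, 0]) cylinder(h = 707, r = 22);
  translate([601, 762, 0]) cylinder(h = 707, r = 22);
}
translate([358, 482, 748]) {
  cube([59, 127, 2081]);
  translate([853, 0, 0]) cube([59, 127, 2081]);
  translate([0, 0, 2081]) cube([912, 127, 98]);
}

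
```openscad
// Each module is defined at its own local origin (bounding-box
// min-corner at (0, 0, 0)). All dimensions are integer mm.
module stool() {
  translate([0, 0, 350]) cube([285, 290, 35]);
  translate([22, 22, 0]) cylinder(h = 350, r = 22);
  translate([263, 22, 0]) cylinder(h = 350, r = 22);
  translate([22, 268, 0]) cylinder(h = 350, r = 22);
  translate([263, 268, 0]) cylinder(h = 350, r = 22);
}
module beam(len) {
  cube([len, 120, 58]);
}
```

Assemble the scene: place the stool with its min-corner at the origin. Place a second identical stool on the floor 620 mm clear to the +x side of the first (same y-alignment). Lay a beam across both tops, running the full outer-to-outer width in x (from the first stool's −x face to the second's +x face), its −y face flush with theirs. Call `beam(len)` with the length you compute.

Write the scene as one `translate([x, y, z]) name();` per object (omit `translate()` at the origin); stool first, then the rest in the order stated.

stool();
translate([905, 0, 0]) stool();
translate([0, 0, 385]) beam(1190);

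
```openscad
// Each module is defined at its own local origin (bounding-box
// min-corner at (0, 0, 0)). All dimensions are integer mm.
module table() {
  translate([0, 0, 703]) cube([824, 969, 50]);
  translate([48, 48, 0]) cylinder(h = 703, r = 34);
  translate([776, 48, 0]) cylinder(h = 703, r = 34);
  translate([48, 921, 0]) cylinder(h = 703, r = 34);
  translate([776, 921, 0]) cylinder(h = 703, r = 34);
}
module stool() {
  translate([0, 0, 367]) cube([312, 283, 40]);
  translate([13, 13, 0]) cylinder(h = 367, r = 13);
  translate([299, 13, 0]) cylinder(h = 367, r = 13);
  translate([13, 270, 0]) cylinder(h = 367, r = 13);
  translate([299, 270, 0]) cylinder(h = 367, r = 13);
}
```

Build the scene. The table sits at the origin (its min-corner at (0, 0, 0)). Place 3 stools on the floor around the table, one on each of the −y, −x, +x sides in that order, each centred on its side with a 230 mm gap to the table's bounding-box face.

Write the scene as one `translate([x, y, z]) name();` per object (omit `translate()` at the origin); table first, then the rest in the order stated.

table();
translate([256, -513, 0]) stool();
translate([-542, 343, 0]) stool();
translate([1054, 343, 0]) stool();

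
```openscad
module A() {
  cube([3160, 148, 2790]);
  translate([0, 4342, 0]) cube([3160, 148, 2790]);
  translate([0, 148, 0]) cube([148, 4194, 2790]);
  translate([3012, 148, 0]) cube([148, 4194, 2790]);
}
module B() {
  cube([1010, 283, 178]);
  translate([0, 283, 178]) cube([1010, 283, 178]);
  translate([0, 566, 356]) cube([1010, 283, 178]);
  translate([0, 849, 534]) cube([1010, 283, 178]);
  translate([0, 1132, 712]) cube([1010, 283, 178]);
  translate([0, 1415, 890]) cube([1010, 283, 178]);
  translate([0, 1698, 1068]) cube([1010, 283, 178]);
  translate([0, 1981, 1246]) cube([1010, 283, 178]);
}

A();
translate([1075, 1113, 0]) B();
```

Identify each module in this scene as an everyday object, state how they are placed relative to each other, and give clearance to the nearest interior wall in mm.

Clearances: x = 927, y = 965; minimum 927 mm.

A is a house frame. B is a staircase. The staircase sits inside the house frame, centred. The clearance to the nearest interior wall is 927 mm.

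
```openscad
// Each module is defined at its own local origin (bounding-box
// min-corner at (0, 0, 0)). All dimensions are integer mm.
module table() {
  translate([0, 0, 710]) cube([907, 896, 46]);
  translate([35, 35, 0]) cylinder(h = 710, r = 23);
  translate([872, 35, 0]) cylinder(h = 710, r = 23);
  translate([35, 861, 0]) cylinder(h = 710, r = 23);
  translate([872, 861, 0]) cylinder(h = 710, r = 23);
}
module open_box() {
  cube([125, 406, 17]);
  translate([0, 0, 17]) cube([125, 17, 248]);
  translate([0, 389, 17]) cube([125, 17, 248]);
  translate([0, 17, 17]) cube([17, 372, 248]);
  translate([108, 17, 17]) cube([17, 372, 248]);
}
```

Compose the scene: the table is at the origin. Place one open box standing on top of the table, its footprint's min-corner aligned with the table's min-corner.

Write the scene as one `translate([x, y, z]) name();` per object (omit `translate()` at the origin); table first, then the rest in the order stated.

table();
translate([0, 0, 756]) open_box();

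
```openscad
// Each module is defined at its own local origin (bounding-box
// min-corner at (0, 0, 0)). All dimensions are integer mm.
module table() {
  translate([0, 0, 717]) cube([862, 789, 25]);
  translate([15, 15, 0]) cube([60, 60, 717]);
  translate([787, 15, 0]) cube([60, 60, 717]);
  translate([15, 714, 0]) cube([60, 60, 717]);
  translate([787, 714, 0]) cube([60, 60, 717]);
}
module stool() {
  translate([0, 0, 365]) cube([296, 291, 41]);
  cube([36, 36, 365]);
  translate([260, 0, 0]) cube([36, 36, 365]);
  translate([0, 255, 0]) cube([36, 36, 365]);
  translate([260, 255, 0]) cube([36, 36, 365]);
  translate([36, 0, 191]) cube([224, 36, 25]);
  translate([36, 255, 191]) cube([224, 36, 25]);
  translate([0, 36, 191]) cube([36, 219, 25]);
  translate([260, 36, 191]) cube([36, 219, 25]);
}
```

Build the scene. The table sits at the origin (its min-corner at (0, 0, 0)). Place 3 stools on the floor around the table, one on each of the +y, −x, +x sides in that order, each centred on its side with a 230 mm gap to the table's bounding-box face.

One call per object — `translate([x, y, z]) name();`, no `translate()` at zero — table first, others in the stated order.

table();
translate([283, 1019, 0]) stool();
translate([-526, 249, 0]) stool();
translate([1092, 249, 0]) stool();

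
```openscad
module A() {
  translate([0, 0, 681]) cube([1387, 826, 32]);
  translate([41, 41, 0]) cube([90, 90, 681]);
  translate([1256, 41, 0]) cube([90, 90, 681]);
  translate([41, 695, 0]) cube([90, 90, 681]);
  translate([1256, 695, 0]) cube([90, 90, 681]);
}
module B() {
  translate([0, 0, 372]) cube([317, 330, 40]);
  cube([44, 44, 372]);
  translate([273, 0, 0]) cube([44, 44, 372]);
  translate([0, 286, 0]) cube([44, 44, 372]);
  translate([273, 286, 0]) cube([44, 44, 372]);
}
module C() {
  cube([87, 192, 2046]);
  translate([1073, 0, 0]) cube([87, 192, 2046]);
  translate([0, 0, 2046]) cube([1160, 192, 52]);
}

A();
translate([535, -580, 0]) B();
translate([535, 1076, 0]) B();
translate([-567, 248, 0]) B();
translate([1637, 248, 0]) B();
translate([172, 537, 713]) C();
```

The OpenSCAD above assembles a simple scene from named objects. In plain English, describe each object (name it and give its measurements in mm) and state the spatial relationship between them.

A is a table with a 1387×826 mm rectangular top, 32 mm thick, top surface at z = 713 mm, supported by four 90×90 mm square legs, each inset 41 mm from the nearest pair of top edges, running from the floor.

B is a four-legged stool. The seat is 317×330 mm, 40 mm thick, top at z = 412 mm. It stands on four square legs, each 44×44 mm in cross-section, from z = 0 to the seat underside, each flush with a corner of the seat.

C is a door frame. The clear opening is 986 mm wide and 2046 mm high. Two 87 mm wide jambs, 192 mm deep, stand either side of the opening from the floor to the top of the opening. A 52 mm thick head sits across the top of both jambs, spanning the full outside width of the frame.

Four stools sit around the table at the −y, +y, −x, +x sides. The door frame is on top of the table.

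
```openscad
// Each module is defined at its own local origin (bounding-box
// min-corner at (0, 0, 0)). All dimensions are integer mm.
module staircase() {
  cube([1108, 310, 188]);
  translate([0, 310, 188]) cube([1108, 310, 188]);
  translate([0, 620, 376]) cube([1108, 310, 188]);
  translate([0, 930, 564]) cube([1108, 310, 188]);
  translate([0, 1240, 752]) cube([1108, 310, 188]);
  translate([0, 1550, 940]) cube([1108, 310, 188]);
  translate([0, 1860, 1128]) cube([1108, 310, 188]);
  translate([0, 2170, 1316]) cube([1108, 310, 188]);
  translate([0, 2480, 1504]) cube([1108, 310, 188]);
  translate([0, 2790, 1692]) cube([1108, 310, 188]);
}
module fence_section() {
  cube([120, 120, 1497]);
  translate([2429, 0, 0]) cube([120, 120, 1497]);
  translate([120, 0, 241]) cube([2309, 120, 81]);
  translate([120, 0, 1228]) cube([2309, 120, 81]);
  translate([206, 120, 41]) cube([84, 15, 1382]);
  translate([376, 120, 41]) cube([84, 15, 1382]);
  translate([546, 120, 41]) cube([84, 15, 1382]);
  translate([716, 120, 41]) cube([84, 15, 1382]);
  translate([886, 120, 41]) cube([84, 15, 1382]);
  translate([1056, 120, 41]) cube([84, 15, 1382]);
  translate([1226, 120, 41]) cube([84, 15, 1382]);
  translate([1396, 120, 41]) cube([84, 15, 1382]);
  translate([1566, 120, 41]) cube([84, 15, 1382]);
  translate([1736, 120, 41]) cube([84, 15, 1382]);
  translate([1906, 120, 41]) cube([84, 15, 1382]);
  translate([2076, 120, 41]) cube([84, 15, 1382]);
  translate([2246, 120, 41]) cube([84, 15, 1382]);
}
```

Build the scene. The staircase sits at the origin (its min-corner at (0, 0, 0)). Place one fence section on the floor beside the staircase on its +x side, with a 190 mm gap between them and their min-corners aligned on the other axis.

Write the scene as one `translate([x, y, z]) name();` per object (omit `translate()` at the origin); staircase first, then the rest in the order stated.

staircase();
translate([1298, 0, 0]) fence_section();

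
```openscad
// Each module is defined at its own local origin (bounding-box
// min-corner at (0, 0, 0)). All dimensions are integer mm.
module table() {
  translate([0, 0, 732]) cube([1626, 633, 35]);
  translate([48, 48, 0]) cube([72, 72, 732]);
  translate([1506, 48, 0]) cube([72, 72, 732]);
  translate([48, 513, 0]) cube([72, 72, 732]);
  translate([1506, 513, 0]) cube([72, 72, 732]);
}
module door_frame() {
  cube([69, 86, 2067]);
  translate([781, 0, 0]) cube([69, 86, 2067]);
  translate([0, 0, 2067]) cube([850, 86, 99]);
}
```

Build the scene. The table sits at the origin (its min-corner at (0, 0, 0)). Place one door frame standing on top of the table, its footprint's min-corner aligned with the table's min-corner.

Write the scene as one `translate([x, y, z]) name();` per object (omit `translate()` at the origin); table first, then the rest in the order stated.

table();
translate([0, 0, 767]) door_frame();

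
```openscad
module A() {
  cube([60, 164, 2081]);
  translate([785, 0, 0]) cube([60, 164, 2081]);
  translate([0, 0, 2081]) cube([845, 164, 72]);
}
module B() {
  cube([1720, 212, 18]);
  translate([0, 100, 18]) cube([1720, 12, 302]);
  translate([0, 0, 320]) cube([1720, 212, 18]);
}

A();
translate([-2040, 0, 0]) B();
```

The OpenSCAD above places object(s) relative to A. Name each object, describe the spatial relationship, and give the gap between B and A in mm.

A is a door frame. B is an I-beam. The I-beam is on the floor beside the door frame on its −x side. The gap between the I-beam and the door frame is 320 mm.

The I-beam's nearest face is 320 mm from the door frame's −x face.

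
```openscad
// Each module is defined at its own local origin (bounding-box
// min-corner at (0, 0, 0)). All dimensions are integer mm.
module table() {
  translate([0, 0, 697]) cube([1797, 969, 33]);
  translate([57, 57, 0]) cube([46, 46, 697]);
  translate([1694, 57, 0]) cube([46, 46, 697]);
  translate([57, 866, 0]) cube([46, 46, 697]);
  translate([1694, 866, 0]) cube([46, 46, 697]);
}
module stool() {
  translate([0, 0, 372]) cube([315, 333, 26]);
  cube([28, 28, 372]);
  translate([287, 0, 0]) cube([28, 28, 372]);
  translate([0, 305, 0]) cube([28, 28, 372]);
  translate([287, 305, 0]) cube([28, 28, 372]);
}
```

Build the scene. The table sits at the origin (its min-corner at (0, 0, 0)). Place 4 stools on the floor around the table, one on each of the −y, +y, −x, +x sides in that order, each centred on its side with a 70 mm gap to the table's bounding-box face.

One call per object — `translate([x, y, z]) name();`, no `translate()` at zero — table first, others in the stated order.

table();
translate([741, -403, 0]) stool();
translate([741, 1039, 0]) stool();
translate([-385, 318, 0]) stool();
translate([1867, 318, 0]) stool();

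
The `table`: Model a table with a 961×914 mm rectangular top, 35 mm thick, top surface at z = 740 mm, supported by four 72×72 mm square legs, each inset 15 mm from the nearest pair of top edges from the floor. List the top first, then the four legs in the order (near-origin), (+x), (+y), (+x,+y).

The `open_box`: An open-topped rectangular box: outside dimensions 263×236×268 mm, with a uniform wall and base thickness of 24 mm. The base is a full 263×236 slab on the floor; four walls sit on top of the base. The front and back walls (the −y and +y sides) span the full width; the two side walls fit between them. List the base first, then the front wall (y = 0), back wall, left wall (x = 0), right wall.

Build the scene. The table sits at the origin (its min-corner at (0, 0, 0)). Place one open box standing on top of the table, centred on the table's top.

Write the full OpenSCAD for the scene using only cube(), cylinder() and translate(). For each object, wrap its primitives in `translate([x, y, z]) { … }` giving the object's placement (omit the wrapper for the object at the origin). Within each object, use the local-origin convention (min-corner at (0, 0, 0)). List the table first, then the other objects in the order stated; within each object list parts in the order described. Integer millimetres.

translate([0, 0, 705]) cube([961, 914, 35]);
translate([15, 15, 0]) cube([72, 72, 705]);
translate([874, 15, 0]) cube([72, 72, 705]);
translate([15, 827, 0]) cube([72, 72, 705]);
translate([874, 827, 0]) cube([72, 72, 705]);
translate([349, 339, 740]) {
  cube([263, 236, 24]);
  translate([0, 0, 24]) cube([263, 24, 244]);
  translate([0, 212, 24]) cube([263, 24, 244]);
  translate([0, 24, 24]) cube([24, 188, 244]);
  translate([239, 24, 24]) cube([24, 188, 244]);
}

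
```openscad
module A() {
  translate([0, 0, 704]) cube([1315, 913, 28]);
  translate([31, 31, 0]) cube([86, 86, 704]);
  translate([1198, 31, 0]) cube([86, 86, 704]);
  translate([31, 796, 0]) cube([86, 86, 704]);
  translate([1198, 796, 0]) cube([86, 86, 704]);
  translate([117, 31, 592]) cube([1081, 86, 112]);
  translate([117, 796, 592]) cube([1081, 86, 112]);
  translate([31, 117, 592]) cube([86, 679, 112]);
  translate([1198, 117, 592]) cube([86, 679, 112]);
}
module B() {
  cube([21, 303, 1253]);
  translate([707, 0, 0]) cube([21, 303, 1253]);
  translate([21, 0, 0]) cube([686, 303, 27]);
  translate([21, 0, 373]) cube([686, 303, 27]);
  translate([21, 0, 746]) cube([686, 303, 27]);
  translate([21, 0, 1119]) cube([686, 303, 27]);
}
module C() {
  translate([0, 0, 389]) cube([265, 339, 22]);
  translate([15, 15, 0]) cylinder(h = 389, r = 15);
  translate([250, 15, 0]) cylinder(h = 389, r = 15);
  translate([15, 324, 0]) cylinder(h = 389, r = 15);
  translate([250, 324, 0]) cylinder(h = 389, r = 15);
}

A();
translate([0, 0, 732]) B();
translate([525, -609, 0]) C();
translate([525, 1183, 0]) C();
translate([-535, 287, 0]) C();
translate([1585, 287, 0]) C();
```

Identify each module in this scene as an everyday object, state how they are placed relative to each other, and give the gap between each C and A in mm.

A is a table. B is a bookshelf. C is a stool. The bookshelf is on top of the table. Four stools sit around the table at the −y, +y, −x, +x sides. The gap between each stool and the table is 270 mm.

Each stool's nearest face is 270 mm from the table's bounding box.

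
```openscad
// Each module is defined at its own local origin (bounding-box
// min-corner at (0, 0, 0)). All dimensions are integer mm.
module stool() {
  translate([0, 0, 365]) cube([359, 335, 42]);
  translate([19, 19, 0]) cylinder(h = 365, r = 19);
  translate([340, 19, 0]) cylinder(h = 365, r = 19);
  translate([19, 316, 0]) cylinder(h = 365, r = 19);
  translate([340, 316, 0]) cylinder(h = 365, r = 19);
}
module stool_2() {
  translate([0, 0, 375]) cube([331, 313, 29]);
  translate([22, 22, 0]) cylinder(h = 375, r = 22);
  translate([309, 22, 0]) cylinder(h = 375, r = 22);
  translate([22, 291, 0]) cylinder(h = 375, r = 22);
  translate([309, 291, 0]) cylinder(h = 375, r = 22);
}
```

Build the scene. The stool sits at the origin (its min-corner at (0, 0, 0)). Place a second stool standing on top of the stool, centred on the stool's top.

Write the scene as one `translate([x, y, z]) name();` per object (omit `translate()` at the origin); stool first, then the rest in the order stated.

stool();
translate([14, 11, 407]) stool_2();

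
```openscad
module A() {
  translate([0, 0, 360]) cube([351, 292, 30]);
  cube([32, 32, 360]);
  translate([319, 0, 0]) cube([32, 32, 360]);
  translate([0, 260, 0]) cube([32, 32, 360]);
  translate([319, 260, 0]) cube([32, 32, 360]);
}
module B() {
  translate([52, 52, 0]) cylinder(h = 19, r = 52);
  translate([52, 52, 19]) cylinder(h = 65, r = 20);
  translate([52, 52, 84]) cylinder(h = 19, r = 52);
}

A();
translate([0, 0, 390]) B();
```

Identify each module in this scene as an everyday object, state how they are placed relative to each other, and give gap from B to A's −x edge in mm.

A is a stool. B is a spool. The spool is on top of the stool. The gap from the spool to the stool's −x edge is 0 mm.

The spool's min-x is at 0; the stool's min-x is 0; gap = 0 mm.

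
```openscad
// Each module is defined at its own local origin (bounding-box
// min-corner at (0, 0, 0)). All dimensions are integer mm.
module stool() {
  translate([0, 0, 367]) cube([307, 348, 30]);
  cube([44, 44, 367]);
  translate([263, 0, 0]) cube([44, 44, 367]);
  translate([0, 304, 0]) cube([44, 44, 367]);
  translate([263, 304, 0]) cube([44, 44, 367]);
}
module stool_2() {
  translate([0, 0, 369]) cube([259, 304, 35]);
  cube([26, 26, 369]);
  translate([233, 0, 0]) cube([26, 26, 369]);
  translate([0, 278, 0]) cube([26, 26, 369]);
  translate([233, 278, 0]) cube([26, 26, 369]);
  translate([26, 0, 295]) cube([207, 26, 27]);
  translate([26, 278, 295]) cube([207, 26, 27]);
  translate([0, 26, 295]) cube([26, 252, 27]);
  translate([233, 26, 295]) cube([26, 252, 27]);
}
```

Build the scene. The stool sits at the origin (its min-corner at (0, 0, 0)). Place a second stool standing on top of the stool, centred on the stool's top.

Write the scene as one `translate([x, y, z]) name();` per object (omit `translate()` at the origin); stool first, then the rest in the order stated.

stool();
translate([24, 22, 397]) stool_2();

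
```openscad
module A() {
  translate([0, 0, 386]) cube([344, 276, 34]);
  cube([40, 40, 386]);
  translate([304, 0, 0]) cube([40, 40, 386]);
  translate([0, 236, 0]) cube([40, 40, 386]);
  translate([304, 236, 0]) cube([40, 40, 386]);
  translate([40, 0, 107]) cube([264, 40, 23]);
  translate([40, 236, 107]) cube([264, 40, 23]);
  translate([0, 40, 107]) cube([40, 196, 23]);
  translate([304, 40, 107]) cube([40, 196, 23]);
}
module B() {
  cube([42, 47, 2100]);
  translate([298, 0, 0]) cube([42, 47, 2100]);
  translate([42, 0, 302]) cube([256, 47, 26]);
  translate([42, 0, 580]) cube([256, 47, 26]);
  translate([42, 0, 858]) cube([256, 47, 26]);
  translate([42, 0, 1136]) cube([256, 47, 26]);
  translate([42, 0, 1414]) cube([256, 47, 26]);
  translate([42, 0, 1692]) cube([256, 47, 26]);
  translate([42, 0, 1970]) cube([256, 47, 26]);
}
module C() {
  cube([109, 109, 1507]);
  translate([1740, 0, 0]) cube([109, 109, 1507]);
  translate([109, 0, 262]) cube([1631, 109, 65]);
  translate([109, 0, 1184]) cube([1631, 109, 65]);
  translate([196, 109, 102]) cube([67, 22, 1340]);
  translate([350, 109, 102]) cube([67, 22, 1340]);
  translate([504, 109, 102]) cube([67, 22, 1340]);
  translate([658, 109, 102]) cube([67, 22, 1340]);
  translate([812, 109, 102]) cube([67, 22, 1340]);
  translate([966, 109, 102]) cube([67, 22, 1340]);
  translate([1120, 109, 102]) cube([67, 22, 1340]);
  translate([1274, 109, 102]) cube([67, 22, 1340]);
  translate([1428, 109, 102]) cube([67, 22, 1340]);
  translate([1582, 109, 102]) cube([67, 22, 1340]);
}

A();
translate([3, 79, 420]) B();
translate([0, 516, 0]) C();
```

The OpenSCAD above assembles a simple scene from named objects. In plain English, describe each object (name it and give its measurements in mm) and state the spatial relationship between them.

A is a simple wooden stool: a rectangular seat 344 mm (x) by 276 mm (y), 34 mm thick, top face at z = 420 mm, on four square legs, each 40×40 mm in cross-section. The legs rest on z = 0, each flush with a corner of the seat. Four stretchers, 40 mm wide and 23 mm tall, connect adjacent legs with their undersides at z = 107 mm, each running between the inner faces of the legs it joins and aligned with the legs' outer faces on the other axis.

B is a straight ladder. Two 42×47 mm vertical rails, 2100 mm tall, stand 340 mm apart (outside-to-outside) with their front faces coplanar on the −y side. 7 rungs, each 47 mm deep and 26 mm tall, span between the inner faces of the rails, front faces flush with the rails. The lowest rung's underside is at z = 302 mm and rungs are spaced 278 mm apart (underside to underside).

C is a fence section. Two 109×109 mm posts, 1507 mm tall, stand on the floor with a clear span of 1631 mm between their inner faces. Two horizontal rails of 109×65 mm section span the gap between the posts with their undersides at z = 262 mm and z = 1184 mm, flush with the posts' −y face. 10 pickets, each 67 mm wide, 22 mm thick and 1340 mm tall, are fixed to the +y face of the rails with their bottoms at z = 102 mm, evenly spaced across the span with equal gaps (rounded down to the nearest mm) at the −x end and between each pair — any rounding remainder accumulates at the +x end.

The ladder is on top of the stool. The fence section is on the floor beside the stool on its +y side.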